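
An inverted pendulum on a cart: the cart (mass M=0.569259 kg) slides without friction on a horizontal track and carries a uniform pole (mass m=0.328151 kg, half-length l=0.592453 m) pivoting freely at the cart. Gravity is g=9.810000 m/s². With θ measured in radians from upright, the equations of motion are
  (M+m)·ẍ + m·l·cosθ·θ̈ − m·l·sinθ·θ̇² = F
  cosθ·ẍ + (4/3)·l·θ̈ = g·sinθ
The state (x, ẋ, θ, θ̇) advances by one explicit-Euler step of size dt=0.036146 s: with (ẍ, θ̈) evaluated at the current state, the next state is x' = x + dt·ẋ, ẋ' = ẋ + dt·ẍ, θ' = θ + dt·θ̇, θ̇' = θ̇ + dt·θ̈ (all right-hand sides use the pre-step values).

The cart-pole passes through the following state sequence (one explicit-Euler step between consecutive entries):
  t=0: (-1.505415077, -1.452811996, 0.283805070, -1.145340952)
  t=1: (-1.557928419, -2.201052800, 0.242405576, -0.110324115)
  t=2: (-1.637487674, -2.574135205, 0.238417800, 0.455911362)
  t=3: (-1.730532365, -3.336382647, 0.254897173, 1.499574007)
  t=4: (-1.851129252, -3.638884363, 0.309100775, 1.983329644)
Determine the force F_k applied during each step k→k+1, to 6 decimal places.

F_0 = -13.304037 N
F_1 = -6.306722 N
F_2 = -13.479508 N
F_3 = -5.102708 N

step 0→1:
  ẍ = (ẋ'−ẋ)/dt = (-2.201052800−-1.452811996)/0.036146 = -20.700515
  θ̈ = (θ̇'−θ̇)/dt = (-0.110324115−-1.145340952)/0.036146 = 28.634340
  sinθ=0.280011, cosθ=0.959997
  F = (M+m)·ẍ + m·l·cosθ·θ̈ − m·l·sinθ·θ̇² = -18.576849 + 5.344224 − 0.071412 = -13.304037
step 1→2:
  ẍ = (ẋ'−ẋ)/dt = (-2.574135205−-2.201052800)/0.036146 = -10.321541
  θ̈ = (θ̇'−θ̇)/dt = (0.455911362−-0.110324115)/0.036146 = 15.665232
  sinθ=0.240039, cosθ=0.970763
  F = (M+m)·ẍ + m·l·cosθ·θ̈ − m·l·sinθ·θ̇² = -9.262654 + 2.956500 − 0.000568 = -6.306722
step 2→3:
  ẍ = (ẋ'−ẋ)/dt = (-3.336382647−-2.574135205)/0.036146 = -21.088016
  θ̈ = (θ̇'−θ̇)/dt = (1.499574007−0.455911362)/0.036146 = 28.873531
  sinθ=0.236165, cosθ=0.971713
  F = (M+m)·ẍ + m·l·cosθ·θ̈ − m·l·sinθ·θ̇² = -18.924597 + 5.454632 − 0.009543 = -13.479508
step 3→4:
  ẍ = (ẋ'−ẋ)/dt = (-3.638884363−-3.336382647)/0.036146 = -8.368885
  θ̈ = (θ̇'−θ̇)/dt = (1.983329644−1.499574007)/0.036146 = 13.383380
  sinθ=0.252146, cosθ=0.967689
  F = (M+m)·ẍ + m·l·cosθ·θ̈ − m·l·sinθ·θ̇² = -7.510321 + 2.517847 − 0.110234 = -5.102708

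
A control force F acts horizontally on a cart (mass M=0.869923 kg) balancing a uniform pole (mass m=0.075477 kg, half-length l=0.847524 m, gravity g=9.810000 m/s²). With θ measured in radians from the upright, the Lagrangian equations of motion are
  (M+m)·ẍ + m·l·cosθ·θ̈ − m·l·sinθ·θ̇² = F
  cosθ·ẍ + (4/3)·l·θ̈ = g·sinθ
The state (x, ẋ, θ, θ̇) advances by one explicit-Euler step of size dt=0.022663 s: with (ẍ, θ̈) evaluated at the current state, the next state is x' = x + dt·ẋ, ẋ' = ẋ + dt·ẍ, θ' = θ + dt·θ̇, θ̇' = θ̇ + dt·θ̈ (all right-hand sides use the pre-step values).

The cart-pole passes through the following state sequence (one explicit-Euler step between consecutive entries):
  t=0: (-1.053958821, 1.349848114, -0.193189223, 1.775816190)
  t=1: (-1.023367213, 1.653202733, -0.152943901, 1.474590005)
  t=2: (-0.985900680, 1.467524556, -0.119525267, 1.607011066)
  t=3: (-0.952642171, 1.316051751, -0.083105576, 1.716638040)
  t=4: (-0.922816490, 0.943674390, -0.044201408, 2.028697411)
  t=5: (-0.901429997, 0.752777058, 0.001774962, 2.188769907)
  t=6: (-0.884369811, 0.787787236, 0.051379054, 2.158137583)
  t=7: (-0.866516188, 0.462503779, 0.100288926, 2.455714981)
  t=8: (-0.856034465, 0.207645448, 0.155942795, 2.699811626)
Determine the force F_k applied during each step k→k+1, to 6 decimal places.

step 0→1:
  ẍ = (ẋ'−ẋ)/dt = (1.653202733−1.349848114)/0.022663 = 13.385457
  θ̈ = (θ̇'−θ̇)/dt = (1.474590005−1.775816190)/0.022663 = -13.291541
  sinθ=-0.191990, cosθ=0.981397
  F = (M+m)·ẍ + m·l·cosθ·θ̈ − m·l·sinθ·θ̇² = 12.654611 + -0.834424 − -0.038729 = 11.858917
step 1→2:
  ẍ = (ẋ'−ẋ)/dt = (1.467524556−1.653202733)/0.022663 = -8.193010
  θ̈ = (θ̇'−θ̇)/dt = (1.607011066−1.474590005)/0.022663 = 5.843051
  sinθ=-0.152348, cosθ=0.988327
  F = (M+m)·ẍ + m·l·cosθ·θ̈ − m·l·sinθ·θ̇² = -7.745671 + 0.369409 − -0.021191 = -7.355072
step 2→3:
  ẍ = (ẋ'−ẋ)/dt = (1.316051751−1.467524556)/0.022663 = -6.683705
  θ̈ = (θ̇'−θ̇)/dt = (1.716638040−1.607011066)/0.022663 = 4.837267
  sinθ=-0.119241, cosθ=0.992865
  F = (M+m)·ẍ + m·l·cosθ·θ̈ − m·l·sinθ·θ̇² = -6.318775 + 0.307225 − -0.019698 = -5.991851
step 3→4:
  ẍ = (ẋ'−ẋ)/dt = (0.943674390−1.316051751)/0.022663 = -16.431071
  θ̈ = (θ̇'−θ̇)/dt = (2.028697411−1.716638040)/0.022663 = 13.769553
  sinθ=-0.083010, cosθ=0.996549
  F = (M+m)·ẍ + m·l·cosθ·θ̈ − m·l·sinθ·θ̇² = -15.533934 + 0.877779 − -0.015648 = -14.640508
step 4→5:
  ẍ = (ẋ'−ẋ)/dt = (0.752777058−0.943674390)/0.022663 = -8.423304
  θ̈ = (θ̇'−θ̇)/dt = (2.188769907−2.028697411)/0.022663 = 7.063164
  sinθ=-0.044187, cosθ=0.999023
  F = (M+m)·ẍ + m·l·cosθ·θ̈ − m·l·sinθ·θ̇² = -7.963391 + 0.451379 − -0.011633 = -7.500379
step 5→6:
  ẍ = (ẋ'−ẋ)/dt = (0.787787236−0.752777058)/0.022663 = 1.544817
  θ̈ = (θ̇'−θ̇)/dt = (2.158137583−2.188769907)/0.022663 = -1.351645
  sinθ=0.001775, cosθ=0.999998
  F = (M+m)·ẍ + m·l·cosθ·θ̈ − m·l·sinθ·θ̇² = 1.460470 + -0.086463 − 0.000544 = 1.373463
step 6→7:
  ẍ = (ẋ'−ẋ)/dt = (0.462503779−0.787787236)/0.022663 = -14.353063
  θ̈ = (θ̇'−θ̇)/dt = (2.455714981−2.158137583)/0.022663 = 13.130539
  sinθ=0.051356, cosθ=0.998680
  F = (M+m)·ẍ + m·l·cosθ·θ̈ − m·l·sinθ·θ̇² = -13.569385 + 0.838833 − 0.015301 = -12.745853
step 7→8:
  ẍ = (ẋ'−ẋ)/dt = (0.207645448−0.462503779)/0.022663 = -11.245569
  θ̈ = (θ̇'−θ̇)/dt = (2.699811626−2.455714981)/0.022663 = 10.770712
  sinθ=0.100121, cosθ=0.994975
  F = (M+m)·ẍ + m·l·cosθ·θ̈ − m·l·sinθ·θ̇² = -10.631561 + 0.685525 − 0.038623 = -9.984659

F_0 = 11.858917 N
F_1 = -7.355072 N
F_2 = -5.991851 N
F_3 = -14.640508 N
F_4 = -7.500379 N
F_5 = 1.373463 N
F_6 = -12.745853 N
F_7 = -9.984659 N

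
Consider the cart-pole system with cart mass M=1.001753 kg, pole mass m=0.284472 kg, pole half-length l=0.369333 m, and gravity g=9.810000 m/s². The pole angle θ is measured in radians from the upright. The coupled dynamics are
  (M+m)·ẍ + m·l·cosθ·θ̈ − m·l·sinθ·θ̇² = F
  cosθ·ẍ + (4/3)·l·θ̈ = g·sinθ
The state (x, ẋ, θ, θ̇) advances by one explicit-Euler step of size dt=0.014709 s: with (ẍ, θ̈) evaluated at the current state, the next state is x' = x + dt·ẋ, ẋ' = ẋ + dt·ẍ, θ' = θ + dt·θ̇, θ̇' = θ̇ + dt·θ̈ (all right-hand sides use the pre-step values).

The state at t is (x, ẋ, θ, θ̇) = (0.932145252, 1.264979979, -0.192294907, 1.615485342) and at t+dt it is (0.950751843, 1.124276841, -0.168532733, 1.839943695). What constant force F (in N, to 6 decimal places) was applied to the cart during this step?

F = -10.677618 N

ẍ = (ẋ'−ẋ)/dt = (1.124276841−1.264979979)/0.014709 = -9.565785
θ̈ = (θ̇'−θ̇)/dt = (1.839943695−1.615485342)/0.014709 = 15.259933
sinθ=-0.191112, cosθ=0.981568
F = (M+m)·ẍ + m·l·cosθ·θ̈ − m·l·sinθ·θ̇² = -12.303752 + 1.573732 − -0.052402 = -10.677618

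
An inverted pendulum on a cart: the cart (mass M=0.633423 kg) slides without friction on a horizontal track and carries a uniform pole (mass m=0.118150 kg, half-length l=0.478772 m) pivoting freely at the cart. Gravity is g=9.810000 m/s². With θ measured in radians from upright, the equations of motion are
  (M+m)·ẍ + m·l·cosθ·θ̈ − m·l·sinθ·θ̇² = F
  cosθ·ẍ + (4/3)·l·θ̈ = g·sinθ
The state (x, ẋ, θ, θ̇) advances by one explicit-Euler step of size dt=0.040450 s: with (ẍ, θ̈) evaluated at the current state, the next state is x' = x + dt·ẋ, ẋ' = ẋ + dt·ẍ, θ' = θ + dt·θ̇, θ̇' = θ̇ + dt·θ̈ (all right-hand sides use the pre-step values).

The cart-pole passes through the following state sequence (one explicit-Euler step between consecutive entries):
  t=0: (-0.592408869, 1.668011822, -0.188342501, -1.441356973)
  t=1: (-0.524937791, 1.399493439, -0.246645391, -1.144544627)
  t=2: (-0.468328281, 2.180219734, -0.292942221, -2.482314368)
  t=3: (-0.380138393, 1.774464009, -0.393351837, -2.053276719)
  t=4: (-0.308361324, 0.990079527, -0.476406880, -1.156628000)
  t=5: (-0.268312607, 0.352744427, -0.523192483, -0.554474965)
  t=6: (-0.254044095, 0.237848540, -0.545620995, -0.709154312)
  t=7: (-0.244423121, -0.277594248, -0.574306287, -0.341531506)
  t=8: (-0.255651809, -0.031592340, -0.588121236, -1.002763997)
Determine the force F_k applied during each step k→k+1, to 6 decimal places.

step 0→1:
  ẍ = (ẋ'−ẋ)/dt = (1.399493439−1.668011822)/0.040450 = -6.638279
  θ̈ = (θ̇'−θ̇)/dt = (-1.144544627−-1.441356973)/0.040450 = 7.337759
  sinθ=-0.187231, cosθ=0.982316
  F = (M+m)·ẍ + m·l·cosθ·θ̈ − m·l·sinθ·θ̇² = -4.989151 + 0.407734 − -0.022003 = -4.559414
step 1→2:
  ẍ = (ẋ'−ẋ)/dt = (2.180219734−1.399493439)/0.040450 = 19.301021
  θ̈ = (θ̇'−θ̇)/dt = (-2.482314368−-1.144544627)/0.040450 = -33.072181
  sinθ=-0.244152, cosθ=0.969737
  F = (M+m)·ẍ + m·l·cosθ·θ̈ − m·l·sinθ·θ̇² = 14.506126 + -1.814175 − -0.018092 = 12.710043
step 2→3:
  ẍ = (ẋ'−ẋ)/dt = (1.774464009−2.180219734)/0.040450 = -10.031044
  θ̈ = (θ̇'−θ̇)/dt = (-2.053276719−-2.482314368)/0.040450 = 10.606617
  sinθ=-0.288770, cosθ=0.957398
  F = (M+m)·ẍ + m·l·cosθ·θ̈ − m·l·sinθ·θ̇² = -7.539062 + 0.574423 − -0.100653 = -6.863985
step 3→4:
  ẍ = (ẋ'−ẋ)/dt = (0.990079527−1.774464009)/0.040450 = -19.391458
  θ̈ = (θ̇'−θ̇)/dt = (-1.156628000−-2.053276719)/0.040450 = 22.166841
  sinθ=-0.383286, cosθ=0.923630
  F = (M+m)·ẍ + m·l·cosθ·θ̈ − m·l·sinθ·θ̇² = -14.574096 + 1.158148 − -0.091407 = -13.324541
step 4→5:
  ẍ = (ẋ'−ẋ)/dt = (0.352744427−0.990079527)/0.040450 = -15.756121
  θ̈ = (θ̇'−θ̇)/dt = (-0.554474965−-1.156628000)/0.040450 = 14.886354
  sinθ=-0.458589, cosθ=0.888648
  F = (M+m)·ẍ + m·l·cosθ·θ̈ − m·l·sinθ·θ̇² = -11.841875 + 0.748309 − -0.034704 = -11.058863
step 5→6:
  ẍ = (ẋ'−ẋ)/dt = (0.237848540−0.352744427)/0.040450 = -2.840442
  θ̈ = (θ̇'−θ̇)/dt = (-0.709154312−-0.554474965)/0.040450 = -3.823964
  sinθ=-0.499648, cosθ=0.866228
  F = (M+m)·ẍ + m·l·cosθ·θ̈ − m·l·sinθ·θ̇² = -2.134800 + -0.187374 − -0.008689 = -2.313484
step 6→7:
  ẍ = (ẋ'−ẋ)/dt = (-0.277594248−0.237848540)/0.040450 = -12.742714
  θ̈ = (θ̇'−θ̇)/dt = (-0.341531506−-0.709154312)/0.040450 = 9.088326
  sinθ=-0.518949, cosθ=0.854805
  F = (M+m)·ẍ + m·l·cosθ·θ̈ − m·l·sinθ·θ̇² = -9.577080 + 0.439454 − -0.014763 = -9.122863
step 7→8:
  ẍ = (ẋ'−ẋ)/dt = (-0.031592340−-0.277594248)/0.040450 = 6.081629
  θ̈ = (θ̇'−θ̇)/dt = (-1.002763997−-0.341531506)/0.040450 = -16.346910
  sinθ=-0.543253, cosθ=0.839569
  F = (M+m)·ẍ + m·l·cosθ·θ̈ − m·l·sinθ·θ̇² = 4.570788 + -0.776345 − -0.003584 = 3.798028

F_0 = -4.559414 N
F_1 = 12.710043 N
F_2 = -6.863985 N
F_3 = -13.324541 N
F_4 = -11.058863 N
F_5 = -2.313484 N
F_6 = -9.122863 N
F_7 = 3.798028 N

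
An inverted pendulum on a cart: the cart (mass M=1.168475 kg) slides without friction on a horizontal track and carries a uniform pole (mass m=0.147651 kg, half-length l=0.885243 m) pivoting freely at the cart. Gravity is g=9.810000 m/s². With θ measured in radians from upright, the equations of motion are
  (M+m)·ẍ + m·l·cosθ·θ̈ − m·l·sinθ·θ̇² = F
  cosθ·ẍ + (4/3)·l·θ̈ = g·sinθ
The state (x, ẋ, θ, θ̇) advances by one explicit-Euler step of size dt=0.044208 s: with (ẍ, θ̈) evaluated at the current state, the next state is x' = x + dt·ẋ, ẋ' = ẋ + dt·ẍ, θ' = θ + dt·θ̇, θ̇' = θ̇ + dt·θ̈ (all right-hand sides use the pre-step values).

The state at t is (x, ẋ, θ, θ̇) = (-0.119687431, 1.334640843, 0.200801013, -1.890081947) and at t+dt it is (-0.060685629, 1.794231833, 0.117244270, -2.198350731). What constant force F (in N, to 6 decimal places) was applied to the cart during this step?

F = 12.696325 N

ẍ = (ẋ'−ẋ)/dt = (1.794231833−1.334640843)/0.044208 = 10.396105
θ̈ = (θ̇'−θ̇)/dt = (-2.198350731−-1.890081947)/0.044208 = -6.973145
sinθ=0.199454, cosθ=0.979907
F = (M+m)·ẍ + m·l·cosθ·θ̈ − m·l·sinθ·θ̇² = 13.682584 + -0.893126 − 0.093133 = 12.696325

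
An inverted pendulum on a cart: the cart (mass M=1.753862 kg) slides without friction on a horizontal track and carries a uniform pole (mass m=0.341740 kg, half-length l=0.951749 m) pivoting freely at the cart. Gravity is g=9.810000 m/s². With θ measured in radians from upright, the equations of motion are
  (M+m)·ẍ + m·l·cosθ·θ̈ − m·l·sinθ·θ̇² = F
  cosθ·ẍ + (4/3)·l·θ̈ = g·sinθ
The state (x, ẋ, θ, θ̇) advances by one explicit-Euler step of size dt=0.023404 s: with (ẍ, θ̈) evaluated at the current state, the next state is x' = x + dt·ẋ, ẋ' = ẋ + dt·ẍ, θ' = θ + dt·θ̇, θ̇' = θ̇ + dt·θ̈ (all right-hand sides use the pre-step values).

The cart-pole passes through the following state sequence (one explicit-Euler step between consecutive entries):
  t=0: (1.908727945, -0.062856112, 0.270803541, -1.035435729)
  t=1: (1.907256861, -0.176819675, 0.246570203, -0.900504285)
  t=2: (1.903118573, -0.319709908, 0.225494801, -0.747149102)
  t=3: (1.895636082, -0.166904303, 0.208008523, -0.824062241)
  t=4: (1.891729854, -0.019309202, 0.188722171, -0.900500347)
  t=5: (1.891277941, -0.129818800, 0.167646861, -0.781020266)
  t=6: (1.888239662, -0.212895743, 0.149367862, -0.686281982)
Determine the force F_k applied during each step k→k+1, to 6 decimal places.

step 0→1:
  ẍ = (ẋ'−ẋ)/dt = (-0.176819675−-0.062856112)/0.023404 = -4.869405
  θ̈ = (θ̇'−θ̇)/dt = (-0.900504285−-1.035435729)/0.023404 = 5.765316
  sinθ=0.267506, cosθ=0.963556
  F = (M+m)·ẍ + m·l·cosθ·θ̈ − m·l·sinθ·θ̇² = -10.204336 + 1.806835 − 0.093282 = -8.490783
step 1→2:
  ẍ = (ẋ'−ẋ)/dt = (-0.319709908−-0.176819675)/0.023404 = -6.105377
  θ̈ = (θ̇'−θ̇)/dt = (-0.747149102−-0.900504285)/0.023404 = 6.552520
  sinθ=0.244079, cosθ=0.969755
  F = (M+m)·ẍ + m·l·cosθ·θ̈ − m·l·sinθ·θ̇² = -12.794439 + 2.066754 − 0.064376 = -10.792061
step 2→3:
  ẍ = (ẋ'−ẋ)/dt = (-0.166904303−-0.319709908)/0.023404 = 6.529038
  θ̈ = (θ̇'−θ̇)/dt = (-0.824062241−-0.747149102)/0.023404 = -3.286325
  sinθ=0.223589, cosθ=0.974684
  F = (M+m)·ẍ + m·l·cosθ·θ̈ − m·l·sinθ·θ̇² = 13.682265 + -1.041819 − 0.040596 = 12.599850
step 3→4:
  ẍ = (ẋ'−ẋ)/dt = (-0.019309202−-0.166904303)/0.023404 = 6.306405
  θ̈ = (θ̇'−θ̇)/dt = (-0.900500347−-0.824062241)/0.023404 = -3.266027
  sinθ=0.206512, cosθ=0.978444
  F = (M+m)·ẍ + m·l·cosθ·θ̈ − m·l·sinθ·θ̇² = 13.215715 + -1.039379 − 0.045612 = 12.130723
step 4→5:
  ẍ = (ẋ'−ẋ)/dt = (-0.129818800−-0.019309202)/0.023404 = -4.721825
  θ̈ = (θ̇'−θ̇)/dt = (-0.781020266−-0.900500347)/0.023404 = 5.105114
  sinθ=0.187604, cosθ=0.982245
  F = (M+m)·ẍ + m·l·cosθ·θ̈ − m·l·sinθ·θ̇² = -9.895066 + 1.630960 − 0.049480 = -8.313586
step 5→6:
  ẍ = (ẋ'−ẋ)/dt = (-0.212895743−-0.129818800)/0.023404 = -3.549690
  θ̈ = (θ̇'−θ̇)/dt = (-0.686281982−-0.781020266)/0.023404 = 4.047953
  sinθ=0.166863, cosθ=0.985980
  F = (M+m)·ẍ + m·l·cosθ·θ̈ − m·l·sinθ·θ̇² = -7.438737 + 1.298141 − 0.033106 = -6.173702

F_0 = -8.490783 N
F_1 = -10.792061 N
F_2 = 12.599850 N
F_3 = 12.130723 N
F_4 = -8.313586 N
F_5 = -6.173702 N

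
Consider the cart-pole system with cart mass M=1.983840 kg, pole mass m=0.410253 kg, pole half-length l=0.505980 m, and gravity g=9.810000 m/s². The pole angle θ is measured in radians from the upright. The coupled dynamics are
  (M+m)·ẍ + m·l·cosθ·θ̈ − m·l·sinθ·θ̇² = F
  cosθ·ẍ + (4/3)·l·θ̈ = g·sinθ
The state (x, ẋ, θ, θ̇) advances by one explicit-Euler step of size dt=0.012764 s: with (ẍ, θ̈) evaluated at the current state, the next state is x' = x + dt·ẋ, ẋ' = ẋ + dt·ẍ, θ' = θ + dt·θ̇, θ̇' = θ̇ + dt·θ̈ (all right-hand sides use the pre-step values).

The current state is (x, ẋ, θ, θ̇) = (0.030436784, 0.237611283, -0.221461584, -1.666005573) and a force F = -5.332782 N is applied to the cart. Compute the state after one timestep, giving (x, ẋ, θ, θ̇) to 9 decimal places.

(0.033469654, 0.208377756, -0.242726479, -1.664500458)

sinθ=-0.219655746, cosθ=0.975577446
temp = (F + m·l·θ̇²·sinθ)/(M+m) = (-5.332782 + -0.126555372)/2.394093 = -2.280336383
θ̈ = (g·sinθ − cosθ·temp)/(l·(4/3 − m·cos²θ/(M+m))) = 0.117918781
ẍ = temp − m·l·θ̈·cosθ/(M+m) = -2.290310830
Euler: x'=0.030436784+0.012764·0.237611283=0.033469654, ẋ'=0.237611283+0.012764·-2.290310830=0.208377756
       θ'=-0.221461584+0.012764·-1.666005573=-0.242726479, θ̇'=-1.666005573+0.012764·0.117918781=-1.664500458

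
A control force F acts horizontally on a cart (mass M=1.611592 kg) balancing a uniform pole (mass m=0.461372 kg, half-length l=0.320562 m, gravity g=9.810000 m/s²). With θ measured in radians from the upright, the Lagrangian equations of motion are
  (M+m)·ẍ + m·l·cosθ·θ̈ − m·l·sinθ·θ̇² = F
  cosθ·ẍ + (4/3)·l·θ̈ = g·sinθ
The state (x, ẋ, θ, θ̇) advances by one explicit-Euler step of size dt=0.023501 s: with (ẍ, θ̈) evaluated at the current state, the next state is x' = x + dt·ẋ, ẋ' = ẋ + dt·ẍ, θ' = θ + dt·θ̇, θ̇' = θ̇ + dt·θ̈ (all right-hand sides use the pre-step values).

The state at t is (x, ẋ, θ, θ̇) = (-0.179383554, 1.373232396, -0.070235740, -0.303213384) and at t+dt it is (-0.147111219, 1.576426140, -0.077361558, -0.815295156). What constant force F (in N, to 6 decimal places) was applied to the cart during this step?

F = 14.709435 N

ẍ = (ẋ'−ẋ)/dt = (1.576426140−1.373232396)/0.023501 = 8.646174
θ̈ = (θ̇'−θ̇)/dt = (-0.815295156−-0.303213384)/0.023501 = -21.789786
sinθ=-0.070178, cosθ=0.997534
F = (M+m)·ẍ + m·l·cosθ·θ̈ − m·l·sinθ·θ̇² = 17.923208 + -3.214728 − -0.000954 = 14.709435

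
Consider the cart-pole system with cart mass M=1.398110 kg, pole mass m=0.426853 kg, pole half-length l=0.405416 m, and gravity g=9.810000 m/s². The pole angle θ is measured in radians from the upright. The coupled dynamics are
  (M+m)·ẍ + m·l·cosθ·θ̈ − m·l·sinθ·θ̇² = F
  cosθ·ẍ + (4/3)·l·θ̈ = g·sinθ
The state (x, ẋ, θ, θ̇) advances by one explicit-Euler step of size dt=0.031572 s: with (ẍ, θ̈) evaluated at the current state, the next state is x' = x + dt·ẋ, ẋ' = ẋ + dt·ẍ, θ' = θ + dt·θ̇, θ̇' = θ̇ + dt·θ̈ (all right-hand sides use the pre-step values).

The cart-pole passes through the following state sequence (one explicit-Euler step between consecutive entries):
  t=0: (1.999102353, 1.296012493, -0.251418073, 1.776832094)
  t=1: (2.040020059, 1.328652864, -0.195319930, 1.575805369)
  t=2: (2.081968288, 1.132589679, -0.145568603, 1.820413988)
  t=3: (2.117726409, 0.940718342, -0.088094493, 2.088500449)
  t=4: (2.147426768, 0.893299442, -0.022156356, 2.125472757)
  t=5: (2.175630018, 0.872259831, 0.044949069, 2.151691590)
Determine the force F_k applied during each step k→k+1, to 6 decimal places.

step 0→1:
  ẍ = (ẋ'−ẋ)/dt = (1.328652864−1.296012493)/0.031572 = 1.033839
  θ̈ = (θ̇'−θ̇)/dt = (1.575805369−1.776832094)/0.031572 = -6.367247
  sinθ=-0.248778, cosθ=0.968561
  F = (M+m)·ẍ + m·l·cosθ·θ̈ − m·l·sinθ·θ̇² = 1.886718 + -1.067229 − -0.135920 = 0.955409
step 1→2:
  ẍ = (ẋ'−ẋ)/dt = (1.132589679−1.328652864)/0.031572 = -6.210034
  θ̈ = (θ̇'−θ̇)/dt = (1.820413988−1.575805369)/0.031572 = 7.747644
  sinθ=-0.194080, cosθ=0.980986
  F = (M+m)·ẍ + m·l·cosθ·θ̈ − m·l·sinθ·θ̇² = -11.333082 + 1.315260 − -0.083400 = -9.934422
step 2→3:
  ẍ = (ẋ'−ẋ)/dt = (0.940718342−1.132589679)/0.031572 = -6.077263
  θ̈ = (θ̇'−θ̇)/dt = (2.088500449−1.820413988)/0.031572 = 8.491273
  sinθ=-0.145055, cosθ=0.989424
  F = (M+m)·ẍ + m·l·cosθ·θ̈ − m·l·sinθ·θ̇² = -11.090780 + 1.453899 − -0.083186 = -9.553694
step 3→4:
  ẍ = (ẋ'−ẋ)/dt = (0.893299442−0.940718342)/0.031572 = -1.501929
  θ̈ = (θ̇'−θ̇)/dt = (2.125472757−2.088500449)/0.031572 = 1.171047
  sinθ=-0.087981, cosθ=0.996122
  F = (M+m)·ẍ + m·l·cosθ·θ̈ − m·l·sinθ·θ̇² = -2.740965 + 0.201867 − -0.066410 = -2.472687
step 4→5:
  ẍ = (ẋ'−ẋ)/dt = (0.872259831−0.893299442)/0.031572 = -0.666401
  θ̈ = (θ̇'−θ̇)/dt = (2.151691590−2.125472757)/0.031572 = 0.830446
  sinθ=-0.022155, cosθ=0.999755
  F = (M+m)·ẍ + m·l·cosθ·θ̈ − m·l·sinθ·θ̇² = -1.216157 + 0.143676 − -0.017320 = -1.055161

F_0 = 0.955409 N
F_1 = -9.934422 N
F_2 = -9.553694 N
F_3 = -2.472687 N
F_4 = -1.055161 N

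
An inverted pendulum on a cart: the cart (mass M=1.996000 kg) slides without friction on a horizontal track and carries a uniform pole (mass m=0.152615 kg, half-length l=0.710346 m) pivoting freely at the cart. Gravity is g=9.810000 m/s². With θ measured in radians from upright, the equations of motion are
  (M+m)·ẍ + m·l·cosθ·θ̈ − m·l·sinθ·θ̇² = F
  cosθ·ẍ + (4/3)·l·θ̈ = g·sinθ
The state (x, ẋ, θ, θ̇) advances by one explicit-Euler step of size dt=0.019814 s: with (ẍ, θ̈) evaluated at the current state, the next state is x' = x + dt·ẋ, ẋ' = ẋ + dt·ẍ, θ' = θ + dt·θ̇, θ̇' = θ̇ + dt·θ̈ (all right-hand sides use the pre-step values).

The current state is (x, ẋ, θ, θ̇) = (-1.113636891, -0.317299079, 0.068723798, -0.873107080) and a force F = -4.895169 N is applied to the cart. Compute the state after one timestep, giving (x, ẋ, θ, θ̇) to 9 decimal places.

(-1.119923855, -0.365662443, 0.051424054, -0.808071627)

sinθ=0.068669714, cosθ=0.997639449
temp = (F + m·l·θ̇²·sinθ)/(M+m) = (-4.895169 + 0.005675020)/2.148615 = -2.275649188
θ̈ = (g·sinθ − cosθ·temp)/(l·(4/3 − m·cos²θ/(M+m))) = 3.282298024
ẍ = temp − m·l·θ̈·cosθ/(M+m) = -2.440868261
Euler: x'=-1.113636891+0.019814·-0.317299079=-1.119923855, ẋ'=-0.317299079+0.019814·-2.440868261=-0.365662443
       θ'=0.068723798+0.019814·-0.873107080=0.051424054, θ̇'=-0.873107080+0.019814·3.282298024=-0.808071627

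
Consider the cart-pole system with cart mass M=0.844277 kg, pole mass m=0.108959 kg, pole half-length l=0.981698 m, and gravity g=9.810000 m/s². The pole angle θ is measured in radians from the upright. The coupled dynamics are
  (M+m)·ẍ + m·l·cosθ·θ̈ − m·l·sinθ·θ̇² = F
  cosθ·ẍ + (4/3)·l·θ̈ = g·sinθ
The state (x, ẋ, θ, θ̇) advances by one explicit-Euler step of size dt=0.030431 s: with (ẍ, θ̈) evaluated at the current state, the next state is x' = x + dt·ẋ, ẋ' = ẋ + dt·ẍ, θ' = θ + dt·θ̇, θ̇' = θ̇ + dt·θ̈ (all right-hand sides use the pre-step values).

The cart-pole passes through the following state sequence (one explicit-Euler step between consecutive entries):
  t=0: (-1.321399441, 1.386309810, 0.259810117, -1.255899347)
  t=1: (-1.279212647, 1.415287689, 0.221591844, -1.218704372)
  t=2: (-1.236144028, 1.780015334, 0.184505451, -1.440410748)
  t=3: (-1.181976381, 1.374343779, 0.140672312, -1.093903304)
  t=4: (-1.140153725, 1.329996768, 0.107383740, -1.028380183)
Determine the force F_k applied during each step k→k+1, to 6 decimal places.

F_0 = 0.990728 N
F_1 = 10.629754 N
F_2 = -11.550876 N
F_3 = -1.179056 N

step 0→1:
  ẍ = (ẋ'−ẋ)/dt = (1.415287689−1.386309810)/0.030431 = 0.952249
  θ̈ = (θ̇'−θ̇)/dt = (-1.218704372−-1.255899347)/0.030431 = 1.222273
  sinθ=0.256897, cosθ=0.966439
  F = (M+m)·ẍ + m·l·cosθ·θ̈ − m·l·sinθ·θ̇² = 0.907718 + 0.126352 − 0.043342 = 0.990728
step 1→2:
  ẍ = (ẋ'−ẋ)/dt = (1.780015334−1.415287689)/0.030431 = 11.985398
  θ̈ = (θ̇'−θ̇)/dt = (-1.440410748−-1.218704372)/0.030431 = -7.285544
  sinθ=0.219783, cosθ=0.975549
  F = (M+m)·ẍ + m·l·cosθ·θ̈ − m·l·sinθ·θ̇² = 11.424913 + -0.760242 − 0.034917 = 10.629754
step 2→3:
  ẍ = (ẋ'−ẋ)/dt = (1.374343779−1.780015334)/0.030431 = -13.330865
  θ̈ = (θ̇'−θ̇)/dt = (-1.093903304−-1.440410748)/0.030431 = 11.386660
  sinθ=0.183460, cosθ=0.983027
  F = (M+m)·ẍ + m·l·cosθ·θ̈ − m·l·sinθ·θ̇² = -12.707460 + 1.197300 − 0.040715 = -11.550876
step 3→4:
  ẍ = (ẋ'−ẋ)/dt = (1.329996768−1.374343779)/0.030431 = -1.457297
  θ̈ = (θ̇'−θ̇)/dt = (-1.028380183−-1.093903304)/0.030431 = 2.153170
  sinθ=0.140209, cosθ=0.990122
  F = (M+m)·ẍ + m·l·cosθ·θ̈ − m·l·sinθ·θ̇² = -1.389148 + 0.228038 − 0.017946 = -1.179056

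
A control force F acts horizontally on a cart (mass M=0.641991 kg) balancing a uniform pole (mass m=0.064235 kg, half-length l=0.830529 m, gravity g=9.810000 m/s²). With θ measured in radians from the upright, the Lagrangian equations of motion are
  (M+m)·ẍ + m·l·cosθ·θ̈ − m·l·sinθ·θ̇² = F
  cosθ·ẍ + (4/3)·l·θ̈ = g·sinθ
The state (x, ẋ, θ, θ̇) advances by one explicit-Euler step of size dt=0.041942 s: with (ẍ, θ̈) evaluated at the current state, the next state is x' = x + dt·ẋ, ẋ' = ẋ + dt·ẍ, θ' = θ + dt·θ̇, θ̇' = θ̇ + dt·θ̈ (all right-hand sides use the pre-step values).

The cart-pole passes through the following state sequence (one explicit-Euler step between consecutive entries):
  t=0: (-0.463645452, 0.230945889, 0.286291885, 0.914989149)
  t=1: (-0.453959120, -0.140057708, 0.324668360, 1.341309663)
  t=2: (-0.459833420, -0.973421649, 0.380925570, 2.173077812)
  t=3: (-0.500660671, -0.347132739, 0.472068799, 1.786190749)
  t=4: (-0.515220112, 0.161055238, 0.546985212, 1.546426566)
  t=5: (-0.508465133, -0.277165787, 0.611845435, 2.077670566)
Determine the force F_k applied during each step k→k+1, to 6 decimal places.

F_0 = -5.739434 N
F_1 = -13.060218 N
F_2 = 9.995054 N
F_3 = 8.207932 N
F_4 = -6.868055 N

step 0→1:
  ẍ = (ẋ'−ẋ)/dt = (-0.140057708−0.230945889)/0.041942 = -8.845634
  θ̈ = (θ̇'−θ̇)/dt = (1.341309663−0.914989149)/0.041942 = 10.164525
  sinθ=0.282397, cosθ=0.959298
  F = (M+m)·ẍ + m·l·cosθ·θ̈ − m·l·sinθ·θ̇² = -6.247017 + 0.520196 − 0.012613 = -5.739434
step 1→2:
  ẍ = (ẋ'−ẋ)/dt = (-0.973421649−-0.140057708)/0.041942 = -19.869437
  θ̈ = (θ̇'−θ̇)/dt = (2.173077812−1.341309663)/0.041942 = 19.831390
  sinθ=0.318994, cosθ=0.947757
  F = (M+m)·ẍ + m·l·cosθ·θ̈ − m·l·sinθ·θ̇² = -14.032313 + 1.002713 − 0.030617 = -13.060218
step 2→3:
  ẍ = (ẋ'−ẋ)/dt = (-0.347132739−-0.973421649)/0.041942 = 14.932261
  θ̈ = (θ̇'−θ̇)/dt = (1.786190749−2.173077812)/0.041942 = -9.224335
  sinθ=0.371780, cosθ=0.928321
  F = (M+m)·ẍ + m·l·cosθ·θ̈ − m·l·sinθ·θ̇² = 10.545551 + -0.456835 − 0.093662 = 9.995054
step 3→4:
  ẍ = (ẋ'−ẋ)/dt = (0.161055238−-0.347132739)/0.041942 = 12.116446
  θ̈ = (θ̇'−θ̇)/dt = (1.546426566−1.786190749)/0.041942 = -5.716565
  sinθ=0.454730, cosθ=0.890629
  F = (M+m)·ẍ + m·l·cosθ·θ̈ − m·l·sinθ·θ̇² = 8.556949 + -0.271618 − 0.077399 = 8.207932
step 4→5:
  ẍ = (ẋ'−ẋ)/dt = (-0.277165787−0.161055238)/0.041942 = -10.448262
  θ̈ = (θ̇'−θ̇)/dt = (2.077670566−1.546426566)/0.041942 = 12.666158
  sinθ=0.520115, cosθ=0.854096
  F = (M+m)·ẍ + m·l·cosθ·θ̈ − m·l·sinθ·θ̇² = -7.378835 + 0.577136 − 0.066357 = -6.868055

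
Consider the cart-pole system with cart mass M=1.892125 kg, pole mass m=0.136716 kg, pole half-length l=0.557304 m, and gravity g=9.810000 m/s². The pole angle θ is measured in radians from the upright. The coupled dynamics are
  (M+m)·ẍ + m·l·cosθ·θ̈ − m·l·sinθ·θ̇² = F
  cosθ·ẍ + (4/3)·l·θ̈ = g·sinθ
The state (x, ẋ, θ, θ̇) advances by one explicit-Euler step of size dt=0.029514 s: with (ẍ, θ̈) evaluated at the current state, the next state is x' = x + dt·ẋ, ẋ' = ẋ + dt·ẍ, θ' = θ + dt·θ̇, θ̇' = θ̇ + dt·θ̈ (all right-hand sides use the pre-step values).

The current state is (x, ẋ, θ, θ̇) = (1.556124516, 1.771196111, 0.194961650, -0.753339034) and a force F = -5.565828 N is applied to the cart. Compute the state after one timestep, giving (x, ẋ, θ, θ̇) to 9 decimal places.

sinθ=0.193728912, cosθ=0.981055100
temp = (F + m·l·θ̇²·sinθ)/(M+m) = (-5.565828 + 0.008376969)/2.028841 = -2.739224528
θ̈ = (g·sinθ − cosθ·temp)/(l·(4/3 − m·cos²θ/(M+m))) = 6.489795876
ẍ = temp − m·l·θ̈·cosθ/(M+m) = -2.978329126
Euler: x'=1.556124516+0.029514·1.771196111=1.608399598, ẋ'=1.771196111+0.029514·-2.978329126=1.683293705
       θ'=0.194961650+0.029514·-0.753339034=0.172727602, θ̇'=-0.753339034+0.029514·6.489795876=-0.561799199

(1.608399598, 1.683293705, 0.172727602, -0.561799199)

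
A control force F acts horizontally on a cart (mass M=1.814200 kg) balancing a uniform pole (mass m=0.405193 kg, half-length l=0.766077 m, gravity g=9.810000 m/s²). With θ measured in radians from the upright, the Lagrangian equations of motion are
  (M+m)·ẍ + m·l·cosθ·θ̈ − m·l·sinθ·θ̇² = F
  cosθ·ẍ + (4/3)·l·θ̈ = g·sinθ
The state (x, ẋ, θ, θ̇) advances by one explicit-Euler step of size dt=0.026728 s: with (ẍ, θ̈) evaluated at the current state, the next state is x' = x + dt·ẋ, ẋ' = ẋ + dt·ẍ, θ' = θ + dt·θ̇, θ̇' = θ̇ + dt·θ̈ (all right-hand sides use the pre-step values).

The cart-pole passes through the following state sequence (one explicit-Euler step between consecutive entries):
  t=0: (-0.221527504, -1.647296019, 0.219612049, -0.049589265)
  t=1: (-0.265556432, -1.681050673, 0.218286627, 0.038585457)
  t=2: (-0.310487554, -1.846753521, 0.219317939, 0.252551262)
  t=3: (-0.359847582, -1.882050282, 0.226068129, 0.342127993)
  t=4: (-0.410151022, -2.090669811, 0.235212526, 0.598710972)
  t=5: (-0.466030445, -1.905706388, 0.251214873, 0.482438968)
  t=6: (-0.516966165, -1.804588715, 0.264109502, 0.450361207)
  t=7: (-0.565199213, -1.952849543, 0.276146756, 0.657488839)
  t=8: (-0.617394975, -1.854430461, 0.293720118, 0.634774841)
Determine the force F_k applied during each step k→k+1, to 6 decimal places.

F_0 = -1.803593 N
F_1 = -11.333492 N
F_2 = -1.919827 N
F_3 = -14.427091 N
F_4 = 14.019581 N
F_5 = 8.017628 N
F_6 = -10.005366 N
F_7 = 7.881968 N

step 0→1:
  ẍ = (ẋ'−ẋ)/dt = (-1.681050673−-1.647296019)/0.026728 = -1.262895
  θ̈ = (θ̇'−θ̇)/dt = (0.038585457−-0.049589265)/0.026728 = 3.298964
  sinθ=0.217851, cosθ=0.975982
  F = (M+m)·ẍ + m·l·cosθ·θ̈ − m·l·sinθ·θ̇² = -2.802860 + 0.999433 − 0.000166 = -1.803593
step 1→2:
  ẍ = (ẋ'−ẋ)/dt = (-1.846753521−-1.681050673)/0.026728 = -6.199598
  θ̈ = (θ̇'−θ̇)/dt = (0.252551262−0.038585457)/0.026728 = 8.005305
  sinθ=0.216557, cosθ=0.976270
  F = (M+m)·ẍ + m·l·cosθ·θ̈ − m·l·sinθ·θ̇² = -13.759344 + 2.425952 − 0.000100 = -11.333492
step 2→3:
  ẍ = (ẋ'−ẋ)/dt = (-1.882050282−-1.846753521)/0.026728 = -1.320591
  θ̈ = (θ̇'−θ̇)/dt = (0.342127993−0.252551262)/0.026728 = 3.351419
  sinθ=0.217564, cosθ=0.976046
  F = (M+m)·ẍ + m·l·cosθ·θ̈ − m·l·sinθ·θ̇² = -2.930911 + 1.015391 − 0.004307 = -1.919827
step 3→4:
  ẍ = (ẋ'−ẋ)/dt = (-2.090669811−-1.882050282)/0.026728 = -7.805280
  θ̈ = (θ̇'−θ̇)/dt = (0.598710972−0.342127993)/0.026728 = 9.599782
  sinθ=0.224147, cosθ=0.974555
  F = (M+m)·ẍ + m·l·cosθ·θ̈ − m·l·sinθ·θ̇² = -17.322984 + 2.904037 − 0.008144 = -14.427091
step 4→5:
  ẍ = (ẋ'−ẋ)/dt = (-1.905706388−-2.090669811)/0.026728 = 6.920212
  θ̈ = (θ̇'−θ̇)/dt = (0.482438968−0.598710972)/0.026728 = -4.350195
  sinθ=0.233050, cosθ=0.972465
  F = (M+m)·ẍ + m·l·cosθ·θ̈ − m·l·sinθ·θ̇² = 15.358670 + -1.313158 − 0.025931 = 14.019581
step 5→6:
  ẍ = (ẋ'−ẋ)/dt = (-1.804588715−-1.905706388)/0.026728 = 3.783211
  θ̈ = (θ̇'−θ̇)/dt = (0.450361207−0.482438968)/0.026728 = -1.200156
  sinθ=0.248581, cosθ=0.968611
  F = (M+m)·ẍ + m·l·cosθ·θ̈ − m·l·sinθ·θ̇² = 8.396433 + -0.360846 − 0.017959 = 8.017628
step 6→7:
  ẍ = (ẋ'−ẋ)/dt = (-1.952849543−-1.804588715)/0.026728 = -5.547023
  θ̈ = (θ̇'−θ̇)/dt = (0.657488839−0.450361207)/0.026728 = 7.749462
  sinθ=0.261050, cosθ=0.965325
  F = (M+m)·ẍ + m·l·cosθ·θ̈ − m·l·sinθ·θ̇² = -12.311024 + 2.322093 − 0.016435 = -10.005366
step 7→8:
  ẍ = (ẋ'−ẋ)/dt = (-1.854430461−-1.952849543)/0.026728 = 3.682246
  θ̈ = (θ̇'−θ̇)/dt = (0.634774841−0.657488839)/0.026728 = -0.849820
  sinθ=0.272650, cosθ=0.962113
  F = (M+m)·ẍ + m·l·cosθ·θ̈ − m·l·sinθ·θ̇² = 8.172352 + -0.253798 − 0.036586 = 7.881968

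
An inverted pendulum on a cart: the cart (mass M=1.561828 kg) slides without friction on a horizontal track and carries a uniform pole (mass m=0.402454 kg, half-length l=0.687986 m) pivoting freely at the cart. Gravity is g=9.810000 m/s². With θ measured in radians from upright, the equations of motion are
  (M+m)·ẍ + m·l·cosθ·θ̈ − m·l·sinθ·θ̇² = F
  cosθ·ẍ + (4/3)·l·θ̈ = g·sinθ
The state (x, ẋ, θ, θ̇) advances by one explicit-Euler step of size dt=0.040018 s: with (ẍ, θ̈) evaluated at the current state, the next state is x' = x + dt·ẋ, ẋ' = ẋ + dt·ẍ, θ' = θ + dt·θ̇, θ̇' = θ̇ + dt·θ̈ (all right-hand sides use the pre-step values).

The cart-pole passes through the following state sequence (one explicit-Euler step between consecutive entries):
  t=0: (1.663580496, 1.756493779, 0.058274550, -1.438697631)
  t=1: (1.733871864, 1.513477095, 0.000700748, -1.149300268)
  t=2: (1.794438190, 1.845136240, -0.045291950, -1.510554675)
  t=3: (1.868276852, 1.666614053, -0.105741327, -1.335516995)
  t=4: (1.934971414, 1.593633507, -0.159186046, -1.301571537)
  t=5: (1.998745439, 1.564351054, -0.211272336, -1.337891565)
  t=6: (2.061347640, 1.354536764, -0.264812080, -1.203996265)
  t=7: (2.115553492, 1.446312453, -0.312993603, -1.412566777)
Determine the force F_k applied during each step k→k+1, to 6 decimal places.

step 0→1:
  ẍ = (ẋ'−ẋ)/dt = (1.513477095−1.756493779)/0.040018 = -6.072684
  θ̈ = (θ̇'−θ̇)/dt = (-1.149300268−-1.438697631)/0.040018 = 7.231680
  sinθ=0.058242, cosθ=0.998303
  F = (M+m)·ẍ + m·l·cosθ·θ̈ − m·l·sinθ·θ̇² = -11.928465 + 1.998928 − 0.033379 = -9.962915
step 1→2:
  ẍ = (ẋ'−ẋ)/dt = (1.845136240−1.513477095)/0.040018 = 8.287749
  θ̈ = (θ̇'−θ̇)/dt = (-1.510554675−-1.149300268)/0.040018 = -9.027298
  sinθ=0.000701, cosθ=1.000000
  F = (M+m)·ẍ + m·l·cosθ·θ̈ − m·l·sinθ·θ̇² = 16.279476 + -2.499502 − 0.000256 = 13.779718
step 2→3:
  ẍ = (ẋ'−ẋ)/dt = (1.666614053−1.845136240)/0.040018 = -4.461047
  θ̈ = (θ̇'−θ̇)/dt = (-1.335516995−-1.510554675)/0.040018 = 4.373974
  sinθ=-0.045276, cosθ=0.998974
  F = (M+m)·ẍ + m·l·cosθ·θ̈ − m·l·sinθ·θ̇² = -8.762755 + 1.209836 − -0.028605 = -7.524314
step 3→4:
  ẍ = (ẋ'−ẋ)/dt = (1.593633507−1.666614053)/0.040018 = -1.823693
  θ̈ = (θ̇'−θ̇)/dt = (-1.301571537−-1.335516995)/0.040018 = 0.848255
  sinθ=-0.105544, cosθ=0.994415
  F = (M+m)·ẍ + m·l·cosθ·θ̈ − m·l·sinθ·θ̇² = -3.582247 + 0.233555 − -0.052123 = -3.296569
step 4→5:
  ẍ = (ẋ'−ẋ)/dt = (1.564351054−1.593633507)/0.040018 = -0.731732
  θ̈ = (θ̇'−θ̇)/dt = (-1.337891565−-1.301571537)/0.040018 = -0.907592
  sinθ=-0.158515, cosθ=0.987357
  F = (M+m)·ẍ + m·l·cosθ·θ̈ − m·l·sinθ·θ̇² = -1.437328 + -0.248119 − -0.074353 = -1.611094
step 5→6:
  ẍ = (ẋ'−ẋ)/dt = (1.354536764−1.564351054)/0.040018 = -5.242998
  θ̈ = (θ̇'−θ̇)/dt = (-1.203996265−-1.337891565)/0.040018 = 3.345877
  sinθ=-0.209704, cosθ=0.977765
  F = (M+m)·ẍ + m·l·cosθ·θ̈ − m·l·sinθ·θ̇² = -10.298726 + 0.905817 − -0.103931 = -9.288979
step 6→7:
  ẍ = (ẋ'−ẋ)/dt = (1.446312453−1.354536764)/0.040018 = 2.293360
  θ̈ = (θ̇'−θ̇)/dt = (-1.412566777−-1.203996265)/0.040018 = -5.211917
  sinθ=-0.261728, cosθ=0.965142
  F = (M+m)·ẍ + m·l·cosθ·θ̈ − m·l·sinθ·θ̇² = 4.504806 + -1.392786 − -0.105050 = 3.217070

F_0 = -9.962915 N
F_1 = 13.779718 N
F_2 = -7.524314 N
F_3 = -3.296569 N
F_4 = -1.611094 N
F_5 = -9.288979 N
F_6 = 3.217070 N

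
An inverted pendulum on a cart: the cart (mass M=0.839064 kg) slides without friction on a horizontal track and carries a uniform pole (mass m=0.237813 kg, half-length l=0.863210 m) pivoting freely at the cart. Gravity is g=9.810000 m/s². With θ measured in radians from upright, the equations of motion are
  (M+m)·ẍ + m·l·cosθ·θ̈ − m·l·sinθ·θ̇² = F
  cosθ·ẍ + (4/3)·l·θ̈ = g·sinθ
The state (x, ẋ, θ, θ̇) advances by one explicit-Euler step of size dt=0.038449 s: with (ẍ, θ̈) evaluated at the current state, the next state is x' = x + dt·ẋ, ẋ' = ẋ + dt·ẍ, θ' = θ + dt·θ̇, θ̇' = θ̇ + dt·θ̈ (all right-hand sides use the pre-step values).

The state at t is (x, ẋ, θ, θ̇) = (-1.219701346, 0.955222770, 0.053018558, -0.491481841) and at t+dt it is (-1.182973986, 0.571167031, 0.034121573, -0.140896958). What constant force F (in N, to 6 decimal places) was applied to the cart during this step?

ẍ = (ẋ'−ẋ)/dt = (0.571167031−0.955222770)/0.038449 = -9.988706
θ̈ = (θ̇'−θ̇)/dt = (-0.140896958−-0.491481841)/0.038449 = 9.118179
sinθ=0.052994, cosθ=0.998595
F = (M+m)·ẍ + m·l·cosθ·θ̈ − m·l·sinθ·θ̇² = -10.756607 + 1.869173 − 0.002628 = -8.890062

F = -8.890062 N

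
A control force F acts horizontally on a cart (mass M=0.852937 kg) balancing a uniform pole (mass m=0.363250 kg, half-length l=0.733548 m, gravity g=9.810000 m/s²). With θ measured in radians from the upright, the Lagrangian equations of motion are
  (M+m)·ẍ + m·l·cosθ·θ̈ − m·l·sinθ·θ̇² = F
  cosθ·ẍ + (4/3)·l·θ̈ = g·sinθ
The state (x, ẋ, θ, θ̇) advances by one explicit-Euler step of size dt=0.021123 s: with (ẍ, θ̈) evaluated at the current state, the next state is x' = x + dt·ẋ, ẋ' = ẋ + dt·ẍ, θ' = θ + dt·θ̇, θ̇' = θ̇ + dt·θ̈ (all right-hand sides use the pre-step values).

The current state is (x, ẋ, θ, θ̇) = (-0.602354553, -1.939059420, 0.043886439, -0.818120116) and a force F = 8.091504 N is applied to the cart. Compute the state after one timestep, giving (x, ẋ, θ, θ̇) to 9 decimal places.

sinθ=0.043872353, cosθ=0.999037145
temp = (F + m·l·θ̇²·sinθ)/(M+m) = (8.091504 + 0.007824547)/1.216187 = 6.659607895
θ̈ = (g·sinθ − cosθ·temp)/(l·(4/3 − m·cos²θ/(M+m))) = -8.194481850
ẍ = temp − m·l·θ̈·cosθ/(M+m) = 8.453254736
Euler: x'=-0.602354553+0.021123·-1.939059420=-0.643313305, ẋ'=-1.939059420+0.021123·8.453254736=-1.760501320
       θ'=0.043886439+0.021123·-0.818120116=0.026605288, θ̇'=-0.818120116+0.021123·-8.194481850=-0.991212156

(-0.643313305, -1.760501320, 0.026605288, -0.991212156)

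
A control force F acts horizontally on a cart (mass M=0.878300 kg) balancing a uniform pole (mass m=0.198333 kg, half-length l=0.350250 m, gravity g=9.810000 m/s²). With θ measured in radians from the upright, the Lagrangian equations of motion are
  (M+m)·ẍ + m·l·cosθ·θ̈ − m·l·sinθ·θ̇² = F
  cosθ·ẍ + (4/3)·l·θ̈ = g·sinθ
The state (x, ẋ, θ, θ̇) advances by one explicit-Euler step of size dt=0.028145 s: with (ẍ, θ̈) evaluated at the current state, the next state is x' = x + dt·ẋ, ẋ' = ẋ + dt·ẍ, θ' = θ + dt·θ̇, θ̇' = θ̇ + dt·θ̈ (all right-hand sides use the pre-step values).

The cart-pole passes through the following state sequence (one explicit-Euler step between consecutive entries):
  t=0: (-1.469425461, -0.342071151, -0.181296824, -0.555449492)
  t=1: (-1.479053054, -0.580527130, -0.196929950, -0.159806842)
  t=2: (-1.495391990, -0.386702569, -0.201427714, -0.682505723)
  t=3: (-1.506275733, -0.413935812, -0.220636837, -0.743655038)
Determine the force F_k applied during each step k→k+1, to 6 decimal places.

F_0 = -8.157310 N
F_1 = 6.149569 N
F_2 = -1.183156 N

step 0→1:
  ẍ = (ẋ'−ẋ)/dt = (-0.580527130−-0.342071151)/0.028145 = -8.472410
  θ̈ = (θ̇'−θ̇)/dt = (-0.159806842−-0.555449492)/0.028145 = 14.057298
  sinθ=-0.180305, cosθ=0.983611
  F = (M+m)·ẍ + m·l·cosθ·θ̈ − m·l·sinθ·θ̇² = -9.121676 + 0.960502 − -0.003864 = -8.157310
step 1→2:
  ẍ = (ẋ'−ẋ)/dt = (-0.386702569−-0.580527130)/0.028145 = 6.886643
  θ̈ = (θ̇'−θ̇)/dt = (-0.682505723−-0.159806842)/0.028145 = -18.571643
  sinθ=-0.195660, cosθ=0.980672
  F = (M+m)·ẍ + m·l·cosθ·θ̈ − m·l·sinθ·θ̇² = 7.414387 + -1.265165 − -0.000347 = 6.149569
step 2→3:
  ẍ = (ẋ'−ẋ)/dt = (-0.413935812−-0.386702569)/0.028145 = -0.967605
  θ̈ = (θ̇'−θ̇)/dt = (-0.743655038−-0.682505723)/0.028145 = -2.172653
  sinθ=-0.200068, cosθ=0.979782
  F = (M+m)·ẍ + m·l·cosθ·θ̈ − m·l·sinθ·θ̇² = -1.041756 + -0.147874 − -0.006474 = -1.183156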